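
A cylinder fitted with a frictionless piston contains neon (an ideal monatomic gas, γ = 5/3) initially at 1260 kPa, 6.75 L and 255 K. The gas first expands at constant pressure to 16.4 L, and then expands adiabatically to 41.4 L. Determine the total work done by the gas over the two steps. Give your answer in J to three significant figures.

Step 1 (isobaric): W = PΔV = (1260 kPa)(16.4 − 6.75 L) = 12159 J.
After step 1: P = 1260 kPa, V = 16.4 L, T = 619.6 K.
Step 2 (adiabatic): W = (P₁V₁ − P₂V₂)/(γ−1) = (20664 − 11146)/0.667 = 14277 J.
W_total = 12159 + 14277 = 26436 J.

W_total ≈ 26400 J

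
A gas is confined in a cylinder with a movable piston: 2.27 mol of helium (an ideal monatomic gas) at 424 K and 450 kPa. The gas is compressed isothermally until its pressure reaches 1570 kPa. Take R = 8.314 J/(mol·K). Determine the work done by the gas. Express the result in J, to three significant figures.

W ≈ -10000 J

Isothermal process: W = nRT ln(V₂/V₁) = nRT ln(P₁/P₂).
W = (2.27)(8.314)(424) × ln(450/1570)
  = 8002 × ln(0.2866) = 8002 × -1.25
W_by_gas = -9999 J.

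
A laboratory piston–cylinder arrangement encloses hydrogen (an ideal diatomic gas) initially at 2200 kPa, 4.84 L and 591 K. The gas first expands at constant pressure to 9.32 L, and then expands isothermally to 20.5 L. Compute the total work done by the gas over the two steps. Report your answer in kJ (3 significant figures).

Step 1 (isobaric): W = PΔV = (2200 kPa)(9.32 − 4.84 L) = 9856 J.
After step 1: P = 2200 kPa, V = 9.32 L, T = 1138 K.
Step 2 (isothermal): W = P₁V₁ ln(V₂/V₁) = (20504) ln(20.5/9.32) = 16163 J.
W_total = 9856 + 16163 = 26019 J.

W_total ≈ 26.0 kJ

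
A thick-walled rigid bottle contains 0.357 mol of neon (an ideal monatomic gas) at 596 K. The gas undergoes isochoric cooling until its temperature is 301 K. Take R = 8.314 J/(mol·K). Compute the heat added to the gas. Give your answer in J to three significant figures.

Q ≈ -1310 J

Constant volume ⇒ W = 0, so Q = ΔU = nCᵥΔT with Cᵥ = 3R/2 = 12.47 J/(mol·K).
ΔU = (0.357)(12.47)(301 − 596) = -1313 J.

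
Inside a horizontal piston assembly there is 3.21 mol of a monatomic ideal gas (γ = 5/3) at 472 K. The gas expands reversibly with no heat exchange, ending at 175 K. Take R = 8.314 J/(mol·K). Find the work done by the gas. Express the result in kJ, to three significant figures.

Adiabatic ⇒ Q = 0, so W_by = −ΔU = nCᵥ(T₁ − T₂).
Cᵥ = 3R/2 = 12.47 J/(mol·K).
W = (3.21)(12.47)(472 − 175) = 11889 J.

W ≈ 11.9 kJ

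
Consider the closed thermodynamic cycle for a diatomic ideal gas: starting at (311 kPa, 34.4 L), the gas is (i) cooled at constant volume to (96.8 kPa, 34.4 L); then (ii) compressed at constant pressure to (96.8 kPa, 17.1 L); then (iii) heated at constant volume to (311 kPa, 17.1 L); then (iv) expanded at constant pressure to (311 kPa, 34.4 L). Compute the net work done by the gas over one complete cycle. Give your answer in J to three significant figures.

Constant-volume legs do no work.
W(ii) = (96.8)(17.1 − 34.4) = -1675 J; W(iv) = (311)(34.4 − 17.1) = 5380 J.
W_net = -1675 + 5380 = 3706 J (the clockwise enclosed area).

W_net ≈ 3710 J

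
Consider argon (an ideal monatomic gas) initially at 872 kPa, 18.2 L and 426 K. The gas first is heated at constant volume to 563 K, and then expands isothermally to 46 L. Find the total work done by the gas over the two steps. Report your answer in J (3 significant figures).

Step 1 (isochoric): W = 0 (constant volume).
After step 1: P = 1152 kPa (V unchanged).
Step 2 (isothermal): W = P₁V₁ ln(V₂/V₁) = (20974) ln(46/18.2) = 19448 J.
W_total = 0 + 19448 = 19448 J.

W_total ≈ 19400 J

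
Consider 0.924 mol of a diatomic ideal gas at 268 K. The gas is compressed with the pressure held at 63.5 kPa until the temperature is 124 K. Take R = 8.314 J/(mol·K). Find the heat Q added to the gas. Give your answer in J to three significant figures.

Isobaric: W = nRΔT = (0.924)(8.314)(-144) = -1106 J.
ΔU = nCᵥΔT with Cᵥ = 5R/2: ΔU = (0.924)(20.79)(-144) = -2766 J.
Q = ΔU + W = -2766 − 1106 = -3872 J.

Q ≈ -3870 J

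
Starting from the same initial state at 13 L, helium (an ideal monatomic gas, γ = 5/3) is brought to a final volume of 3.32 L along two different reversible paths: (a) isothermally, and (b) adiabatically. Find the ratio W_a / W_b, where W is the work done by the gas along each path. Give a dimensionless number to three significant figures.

W_a / W_b ≈ 0.613

Path (a) isothermal: W = P₁V₁ ln(V₂/V₁) → W_a/(P₁V₁) = -1.365.
Path (b) adiabatic: W = P₁V₁(1 − (V₁/V₂)^(γ−1))/(γ−1) → W_b/(P₁V₁) = -2.226.
W_a / W_b = -1.365 / -2.226 = 0.6131.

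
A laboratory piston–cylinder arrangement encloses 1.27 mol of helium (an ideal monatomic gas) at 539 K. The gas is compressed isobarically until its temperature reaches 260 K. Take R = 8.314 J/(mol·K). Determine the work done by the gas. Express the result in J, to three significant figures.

Isobaric: W = P ΔV = nR ΔT.
W = (1.27)(8.314)(260 − 539) = -2946 J.

W ≈ -2950 J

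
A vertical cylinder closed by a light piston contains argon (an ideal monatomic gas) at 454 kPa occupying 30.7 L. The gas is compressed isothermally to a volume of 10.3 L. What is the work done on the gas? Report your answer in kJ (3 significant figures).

Isothermal: W = nRT ln(V₂/V₁) = P₁V₁ ln(V₂/V₁).
P₁V₁ = (454 kPa)(30.7 L) = 13938 J.
W = 13938 × ln(10.3/30.7) = 13938 × -1.092
W_by_gas = -15222 J; work on gas = −W_by = 15222 J.

W ≈ 15.2 kJ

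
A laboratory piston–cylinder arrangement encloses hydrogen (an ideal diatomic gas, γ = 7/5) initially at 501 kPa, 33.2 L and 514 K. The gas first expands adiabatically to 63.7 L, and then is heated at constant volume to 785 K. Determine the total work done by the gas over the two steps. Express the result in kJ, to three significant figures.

W_total ≈ 9.54 kJ

Step 1 (adiabatic): W = (P₁V₁ − P₂V₂)/(γ−1) = (16633 − 12817)/0.4 = 9541 J.
Step 2 (isochoric): W = 0 (constant volume).
W_total = 9541 + 0 = 9541 J.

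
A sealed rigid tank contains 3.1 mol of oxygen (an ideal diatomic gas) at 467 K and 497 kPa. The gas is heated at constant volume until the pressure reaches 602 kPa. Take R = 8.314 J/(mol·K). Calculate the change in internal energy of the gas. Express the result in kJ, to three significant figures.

Constant volume ⇒ W = 0, so Q = ΔU = nCᵥΔT with Cᵥ = 5R/2 = 20.79 J/(mol·K).
At constant V, T₂/T₁ = P₂/P₁ ⇒ ΔT = T₁(P₂/P₁ − 1) = 467·(602/497 − 1) = 98.66 K.
ΔU = (3.1)(20.79)(98.66) = 6357 J.

ΔU ≈ 6.36 kJ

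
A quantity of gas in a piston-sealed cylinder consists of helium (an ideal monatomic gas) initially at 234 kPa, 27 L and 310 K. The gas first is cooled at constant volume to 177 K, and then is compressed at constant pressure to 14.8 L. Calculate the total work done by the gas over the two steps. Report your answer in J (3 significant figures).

Step 1 (isochoric): W = 0 (constant volume).
After step 1: P = 133.6 kPa (V unchanged).
Step 2 (isobaric): W = PΔV = (133.6 kPa)(14.8 − 27 L) = -1630 J.
W_total = 0 − 1630 = -1630 J.

W_total ≈ -1630 J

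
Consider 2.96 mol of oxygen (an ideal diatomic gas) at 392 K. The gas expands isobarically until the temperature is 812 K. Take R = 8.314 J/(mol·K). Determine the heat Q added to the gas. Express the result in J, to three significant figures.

Q ≈ 36200 J

Isobaric: W = nRΔT = (2.96)(8.314)(420) = 10336 J.
ΔU = nCᵥΔT with Cᵥ = 5R/2: ΔU = (2.96)(20.79)(420) = 25840 J.
Q = ΔU + W = 25840 + 10336 = 36176 J.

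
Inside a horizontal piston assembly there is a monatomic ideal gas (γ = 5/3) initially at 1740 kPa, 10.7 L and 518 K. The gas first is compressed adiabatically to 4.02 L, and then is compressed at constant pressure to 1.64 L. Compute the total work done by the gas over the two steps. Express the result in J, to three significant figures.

W_total ≈ -46900 J

Step 1 (adiabatic): W = (P₁V₁ − P₂V₂)/(γ−1) = (18618 − 35758)/0.667 = -25710 J.
After step 1: P = 8895 kPa, V = 4.02 L, T = 994.9 K.
Step 2 (isobaric): W = PΔV = (8895 kPa)(1.64 − 4.02 L) = -21170 J.
W_total = -25710 − 21170 = -46880 J.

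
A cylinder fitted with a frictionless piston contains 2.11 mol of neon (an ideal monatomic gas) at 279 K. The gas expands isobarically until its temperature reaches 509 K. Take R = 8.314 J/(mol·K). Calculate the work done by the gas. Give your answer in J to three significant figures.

W ≈ 4030 J

Isobaric: W = P ΔV = nR ΔT.
W = (2.11)(8.314)(509 − 279) = 4035 J.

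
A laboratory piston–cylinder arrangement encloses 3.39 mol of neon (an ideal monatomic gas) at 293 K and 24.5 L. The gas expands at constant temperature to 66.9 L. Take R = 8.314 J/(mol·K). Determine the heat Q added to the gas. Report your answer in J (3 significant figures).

Q ≈ 8300 J

Isothermal ⇒ ΔU = 0, so Q = W = nRT ln(V₂/V₁).
Q = (3.39)(8.314)(293) ln(66.9/24.5) = 8258 × 1.005 = 8295 J.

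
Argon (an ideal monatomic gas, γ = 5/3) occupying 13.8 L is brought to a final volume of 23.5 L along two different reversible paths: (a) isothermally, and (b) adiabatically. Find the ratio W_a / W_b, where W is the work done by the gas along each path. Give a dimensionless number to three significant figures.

W_a / W_b ≈ 1.19

Path (a) isothermal: W = P₁V₁ ln(V₂/V₁) → W_a/(P₁V₁) = 0.5323.
Path (b) adiabatic: W = P₁V₁(1 − (V₁/V₂)^(γ−1))/(γ−1) → W_b/(P₁V₁) = 0.4481.
W_a / W_b = 0.5323 / 0.4481 = 1.188.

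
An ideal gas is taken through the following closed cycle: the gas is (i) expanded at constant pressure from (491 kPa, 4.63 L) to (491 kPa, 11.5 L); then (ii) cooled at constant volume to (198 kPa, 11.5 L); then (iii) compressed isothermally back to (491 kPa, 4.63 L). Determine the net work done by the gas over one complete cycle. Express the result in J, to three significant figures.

Leg (i): W = PΔV = (491)(11.5 − 4.63) = 3373 J.
Leg (ii): W = 0.
Leg (iii): W = PᵢVᵢ ln(V_f/Vᵢ) = (2277) ln(4.63/11.5) = -2072 J.
W_net = 3373 − 2072 = 1302 J.

W_net ≈ 1300 J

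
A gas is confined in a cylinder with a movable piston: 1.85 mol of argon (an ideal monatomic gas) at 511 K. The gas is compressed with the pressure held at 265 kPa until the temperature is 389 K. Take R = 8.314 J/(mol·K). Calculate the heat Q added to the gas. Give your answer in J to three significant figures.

Isobaric: W = nRΔT = (1.85)(8.314)(-122) = -1876 J.
ΔU = nCᵥΔT with Cᵥ = 3R/2: ΔU = (1.85)(12.47)(-122) = -2815 J.
Q = ΔU + W = -2815 − 1876 = -4691 J.

Q ≈ -4690 J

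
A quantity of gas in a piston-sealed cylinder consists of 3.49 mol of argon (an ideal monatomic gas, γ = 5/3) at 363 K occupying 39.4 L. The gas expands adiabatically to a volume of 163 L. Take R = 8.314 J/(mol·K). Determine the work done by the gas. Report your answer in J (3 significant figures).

Adiabatic: TV^(γ−1) = const with γ = 5/3.
T₂ = T₁ (V₁/V₂)^(γ−1) = 363 × (39.4/163)^0.667 = 363 × 0.388 = 140.9 K.
W_by = nCᵥ(T₁ − T₂) = (3.49)(12.47)(363 − 140.9) = 9668 J.

W ≈ 9670 J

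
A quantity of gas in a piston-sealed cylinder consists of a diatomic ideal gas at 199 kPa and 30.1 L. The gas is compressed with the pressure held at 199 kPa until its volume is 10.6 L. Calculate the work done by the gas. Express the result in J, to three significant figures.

W ≈ -3880 J

Isobaric: W = P ΔV.
W = (199 kPa)(10.6 − 30.1 L) = (199)(-19.5) = -3880 J.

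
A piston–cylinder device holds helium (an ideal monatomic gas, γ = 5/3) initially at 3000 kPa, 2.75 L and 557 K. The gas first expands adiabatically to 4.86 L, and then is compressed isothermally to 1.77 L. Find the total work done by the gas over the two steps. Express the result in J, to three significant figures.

Step 1 (adiabatic): W = (P₁V₁ − P₂V₂)/(γ−1) = (8250 − 5644)/0.667 = 3909 J.
After step 1: P = 1161 kPa, V = 4.86 L, T = 381.1 K.
Step 2 (isothermal): W = P₁V₁ ln(V₂/V₁) = (5644) ln(1.77/4.86) = -5701 J.
W_total = 3909 − 5701 = -1792 J.

W_total ≈ -1790 J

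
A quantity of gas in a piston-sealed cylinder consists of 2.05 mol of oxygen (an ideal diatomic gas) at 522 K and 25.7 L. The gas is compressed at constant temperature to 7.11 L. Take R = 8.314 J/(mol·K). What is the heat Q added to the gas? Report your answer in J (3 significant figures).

Isothermal ⇒ ΔU = 0, so Q = W = nRT ln(V₂/V₁).
Q = (2.05)(8.314)(522) ln(7.11/25.7) = 8897 × -1.285 = -11432 J.

Q ≈ -11400 J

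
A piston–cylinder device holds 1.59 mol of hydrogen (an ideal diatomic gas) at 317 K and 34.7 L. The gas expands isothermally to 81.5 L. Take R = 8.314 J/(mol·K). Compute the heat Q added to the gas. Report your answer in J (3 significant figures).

Isothermal ⇒ ΔU = 0, so Q = W = nRT ln(V₂/V₁).
Q = (1.59)(8.314)(317) ln(81.5/34.7) = 4191 × 0.8539 = 3578 J.

Q ≈ 3580 J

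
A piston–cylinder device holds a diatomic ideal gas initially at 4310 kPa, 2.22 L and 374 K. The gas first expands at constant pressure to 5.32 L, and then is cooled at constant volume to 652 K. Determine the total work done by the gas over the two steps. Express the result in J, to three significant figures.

Step 1 (isobaric): W = PΔV = (4310 kPa)(5.32 − 2.22 L) = 13361 J.
Step 2 (isochoric): W = 0 (constant volume).
W_total = 13361 + 0 = 13361 J.

W_total ≈ 13400 J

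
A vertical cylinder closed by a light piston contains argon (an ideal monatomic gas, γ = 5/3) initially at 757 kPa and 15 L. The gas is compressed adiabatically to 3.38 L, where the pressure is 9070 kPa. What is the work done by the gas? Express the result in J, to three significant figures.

W ≈ -29000 J

Adiabatic: W = (P₁V₁ − P₂V₂)/(γ − 1) with γ = 5/3.
P₁V₁ = 11355 J, P₂V₂ = 30657 J.
W = (11355 − 30657) / 0.6667 = -28952 J.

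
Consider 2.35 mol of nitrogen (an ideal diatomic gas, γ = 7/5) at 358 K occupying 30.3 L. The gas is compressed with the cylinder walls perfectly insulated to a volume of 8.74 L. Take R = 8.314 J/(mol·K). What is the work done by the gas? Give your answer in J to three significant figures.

W ≈ -11300 J

Adiabatic: TV^(γ−1) = const with γ = 7/5.
T₂ = T₁ (V₁/V₂)^(γ−1) = 358 × (30.3/8.74)^0.4 = 358 × 1.644 = 588.6 K.
W_by = nCᵥ(T₁ − T₂) = (2.35)(20.79)(358 − 588.6) = -11266 J.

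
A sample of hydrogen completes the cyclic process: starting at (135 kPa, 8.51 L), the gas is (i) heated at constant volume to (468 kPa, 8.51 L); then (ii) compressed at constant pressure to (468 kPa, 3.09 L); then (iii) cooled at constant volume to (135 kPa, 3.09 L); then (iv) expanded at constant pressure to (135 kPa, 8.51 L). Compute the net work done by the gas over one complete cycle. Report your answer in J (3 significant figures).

W_net ≈ -1800 J

Constant-volume legs do no work.
W(ii) = (468)(3.09 − 8.51) = -2537 J; W(iv) = (135)(8.51 − 3.09) = 731.7 J.
W_net = -2537 + 731.7 = -1805 J (the counter-clockwise enclosed area).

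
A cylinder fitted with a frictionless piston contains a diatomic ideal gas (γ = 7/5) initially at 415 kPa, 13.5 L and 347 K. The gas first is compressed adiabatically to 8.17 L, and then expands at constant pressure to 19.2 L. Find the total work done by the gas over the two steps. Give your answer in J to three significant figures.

Step 1 (adiabatic): W = (P₁V₁ − P₂V₂)/(γ−1) = (5602 − 6849)/0.4 = -3116 J.
After step 1: P = 838.3 kPa, V = 8.17 L, T = 424.2 K.
Step 2 (isobaric): W = PΔV = (838.3 kPa)(19.2 − 8.17 L) = 9247 J.
W_total = -3116 + 9247 = 6130 J.

W_total ≈ 6130 J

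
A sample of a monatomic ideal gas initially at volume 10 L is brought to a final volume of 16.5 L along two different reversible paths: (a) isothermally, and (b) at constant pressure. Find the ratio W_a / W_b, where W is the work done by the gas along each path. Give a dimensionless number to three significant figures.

W_a / W_b ≈ 0.770

Path (a) isothermal: W = P₁V₁ ln(V₂/V₁) → W_a/(P₁V₁) = 0.5008.
Path (b) isobaric: W = P₁(V₂ − V₁) → W_b/(P₁V₁) = 0.65.
W_a / W_b = 0.5008 / 0.65 = 0.7704.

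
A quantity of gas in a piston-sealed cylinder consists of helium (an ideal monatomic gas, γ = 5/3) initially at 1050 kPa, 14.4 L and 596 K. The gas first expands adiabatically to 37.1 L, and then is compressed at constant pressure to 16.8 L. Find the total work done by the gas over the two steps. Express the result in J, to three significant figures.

W_total ≈ 6210 J

Step 1 (adiabatic): W = (P₁V₁ − P₂V₂)/(γ−1) = (15120 − 8045)/0.667 = 10612 J.
After step 1: P = 216.9 kPa, V = 37.1 L, T = 317.1 K.
Step 2 (isobaric): W = PΔV = (216.9 kPa)(16.8 − 37.1 L) = -4402 J.
W_total = 10612 − 4402 = 6210 J.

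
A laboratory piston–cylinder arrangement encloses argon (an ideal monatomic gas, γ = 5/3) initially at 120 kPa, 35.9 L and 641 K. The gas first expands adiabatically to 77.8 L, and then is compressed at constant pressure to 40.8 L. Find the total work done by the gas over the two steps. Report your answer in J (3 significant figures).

W_total ≈ 1380 J

Step 1 (adiabatic): W = (P₁V₁ − P₂V₂)/(γ−1) = (4308 − 2572)/0.667 = 2603 J.
After step 1: P = 33.07 kPa, V = 77.8 L, T = 382.8 K.
Step 2 (isobaric): W = PΔV = (33.07 kPa)(40.8 − 77.8 L) = -1223 J.
W_total = 2603 − 1223 = 1380 J.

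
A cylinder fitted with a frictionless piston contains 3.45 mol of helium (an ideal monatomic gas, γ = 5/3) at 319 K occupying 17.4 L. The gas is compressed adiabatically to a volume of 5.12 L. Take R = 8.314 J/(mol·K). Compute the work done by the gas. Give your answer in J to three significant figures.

W ≈ -17300 J

Adiabatic: TV^(γ−1) = const with γ = 5/3.
T₂ = T₁ (V₁/V₂)^(γ−1) = 319 × (17.4/5.12)^0.667 = 319 × 2.26 = 721.1 K.
W_by = nCᵥ(T₁ − T₂) = (3.45)(12.47)(319 − 721.1) = -17299 J.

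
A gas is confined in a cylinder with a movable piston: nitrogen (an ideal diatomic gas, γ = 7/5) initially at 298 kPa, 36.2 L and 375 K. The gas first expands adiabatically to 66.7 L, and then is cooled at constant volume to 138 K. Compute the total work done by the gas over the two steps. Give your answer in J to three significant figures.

Step 1 (adiabatic): W = (P₁V₁ − P₂V₂)/(γ−1) = (10788 − 8448)/0.4 = 5849 J.
Step 2 (isochoric): W = 0 (constant volume).
W_total = 5849 + 0 = 5849 J.

W_total ≈ 5850 J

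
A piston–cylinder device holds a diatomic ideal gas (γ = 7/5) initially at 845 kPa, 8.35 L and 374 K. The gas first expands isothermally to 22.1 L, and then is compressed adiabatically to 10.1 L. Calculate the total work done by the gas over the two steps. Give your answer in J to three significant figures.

Step 1 (isothermal): W = P₁V₁ ln(V₂/V₁) = (7056) ln(22.1/8.35) = 6867 J.
After step 1: P = 319.3 kPa, V = 22.1 L, T = 374 K.
Step 2 (adiabatic): W = (P₁V₁ − P₂V₂)/(γ−1) = (7056 − 9651)/0.4 = -6488 J.
W_total = 6867 − 6488 = 379.4 J.

W_total ≈ 379 J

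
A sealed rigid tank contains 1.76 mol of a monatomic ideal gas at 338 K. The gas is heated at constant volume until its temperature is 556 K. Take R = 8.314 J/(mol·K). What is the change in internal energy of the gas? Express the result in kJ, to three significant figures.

ΔU ≈ 4.78 kJ

Constant volume ⇒ W = 0, so Q = ΔU = nCᵥΔT with Cᵥ = 3R/2 = 12.47 J/(mol·K).
ΔU = (1.76)(12.47)(556 − 338) = 4785 J.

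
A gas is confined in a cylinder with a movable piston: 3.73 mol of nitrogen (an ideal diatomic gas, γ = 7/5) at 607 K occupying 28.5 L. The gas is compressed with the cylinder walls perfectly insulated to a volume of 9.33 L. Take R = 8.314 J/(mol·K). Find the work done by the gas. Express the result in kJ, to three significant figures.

Adiabatic: TV^(γ−1) = const with γ = 7/5.
T₂ = T₁ (V₁/V₂)^(γ−1) = 607 × (28.5/9.33)^0.4 = 607 × 1.563 = 948.8 K.
W_by = nCᵥ(T₁ − T₂) = (3.73)(20.79)(607 − 948.8) = -26499 J.

W ≈ -26.5 kJ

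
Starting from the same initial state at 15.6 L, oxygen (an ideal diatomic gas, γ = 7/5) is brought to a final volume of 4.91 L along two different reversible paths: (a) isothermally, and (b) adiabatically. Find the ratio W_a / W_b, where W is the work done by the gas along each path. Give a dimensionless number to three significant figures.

Path (a) isothermal: W = P₁V₁ ln(V₂/V₁) → W_a/(P₁V₁) = -1.156.
Path (b) adiabatic: W = P₁V₁(1 − (V₁/V₂)^(γ−1))/(γ−1) → W_b/(P₁V₁) = -1.47.
W_a / W_b = -1.156 / -1.47 = 0.7866.

W_a / W_b ≈ 0.787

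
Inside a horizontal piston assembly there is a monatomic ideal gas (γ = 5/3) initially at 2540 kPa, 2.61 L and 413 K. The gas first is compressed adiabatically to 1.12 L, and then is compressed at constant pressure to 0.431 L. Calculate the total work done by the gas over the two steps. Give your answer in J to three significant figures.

W_total ≈ -14700 J

Step 1 (adiabatic): W = (P₁V₁ − P₂V₂)/(γ−1) = (6629 − 11653)/0.667 = -7535 J.
After step 1: P = 10404 kPa, V = 1.12 L, T = 725.9 K.
Step 2 (isobaric): W = PΔV = (10404 kPa)(0.431 − 1.12 L) = -7168 J.
W_total = -7535 − 7168 = -14703 J.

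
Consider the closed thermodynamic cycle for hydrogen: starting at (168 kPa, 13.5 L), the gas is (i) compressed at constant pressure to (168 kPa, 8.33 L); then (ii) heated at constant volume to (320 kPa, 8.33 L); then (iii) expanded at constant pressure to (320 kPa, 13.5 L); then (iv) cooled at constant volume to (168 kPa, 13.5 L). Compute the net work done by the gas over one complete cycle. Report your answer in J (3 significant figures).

Constant-volume legs do no work.
W(i) = (168)(8.33 − 13.5) = -868.6 J; W(iii) = (320)(13.5 − 8.33) = 1654 J.
W_net = -868.6 + 1654 = 785.8 J (the clockwise enclosed area).

W_net ≈ 786 J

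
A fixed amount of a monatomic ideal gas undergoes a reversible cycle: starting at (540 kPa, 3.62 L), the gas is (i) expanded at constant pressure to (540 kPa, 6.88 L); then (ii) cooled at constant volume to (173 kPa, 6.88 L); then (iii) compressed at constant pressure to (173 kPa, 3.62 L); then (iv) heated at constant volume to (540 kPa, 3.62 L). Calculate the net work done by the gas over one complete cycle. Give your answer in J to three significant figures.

W_net ≈ 1200 J

Constant-volume legs do no work.
W(i) = (540)(6.88 − 3.62) = 1760 J; W(iii) = (173)(3.62 − 6.88) = -564 J.
W_net = 1760 − 564 = 1196 J (the clockwise enclosed area).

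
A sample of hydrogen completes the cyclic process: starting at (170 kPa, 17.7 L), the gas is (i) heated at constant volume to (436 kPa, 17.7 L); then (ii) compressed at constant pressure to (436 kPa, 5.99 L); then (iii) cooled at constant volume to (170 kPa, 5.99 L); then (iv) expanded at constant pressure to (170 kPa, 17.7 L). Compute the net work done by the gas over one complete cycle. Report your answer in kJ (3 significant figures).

W_net ≈ -3.11 kJ

Constant-volume legs do no work.
W(ii) = (436)(5.99 − 17.7) = -5106 J; W(iv) = (170)(17.7 − 5.99) = 1991 J.
W_net = -5106 + 1991 = -3115 J (the counter-clockwise enclosed area).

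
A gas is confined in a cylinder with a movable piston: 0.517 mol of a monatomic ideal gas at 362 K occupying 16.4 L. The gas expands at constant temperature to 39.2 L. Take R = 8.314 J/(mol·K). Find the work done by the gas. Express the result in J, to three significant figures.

W ≈ 1360 J

Isothermal: W = nRT ln(V₂/V₁).
W = (0.517)(8.314)(362) × ln(39.2/16.4)
  = 1556 × 0.8714
W_by_gas = 1356 J.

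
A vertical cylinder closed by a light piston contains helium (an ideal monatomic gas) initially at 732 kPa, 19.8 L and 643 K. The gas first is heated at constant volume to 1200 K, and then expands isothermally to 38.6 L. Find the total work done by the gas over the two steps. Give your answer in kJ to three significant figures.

Step 1 (isochoric): W = 0 (constant volume).
After step 1: P = 1366 kPa (V unchanged).
Step 2 (isothermal): W = P₁V₁ ln(V₂/V₁) = (27049) ln(38.6/19.8) = 18057 J.
W_total = 0 + 18057 = 18057 J.

W_total ≈ 18.1 kJ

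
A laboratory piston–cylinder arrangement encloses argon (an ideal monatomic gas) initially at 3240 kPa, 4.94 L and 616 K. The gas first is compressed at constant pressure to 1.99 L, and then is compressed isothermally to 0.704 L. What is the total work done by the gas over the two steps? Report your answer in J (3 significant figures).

W_total ≈ -16300 J

Step 1 (isobaric): W = PΔV = (3240 kPa)(1.99 − 4.94 L) = -9558 J.
After step 1: P = 3240 kPa, V = 1.99 L, T = 248.1 K.
Step 2 (isothermal): W = P₁V₁ ln(V₂/V₁) = (6448) ln(0.704/1.99) = -6700 J.
W_total = -9558 − 6700 = -16258 J.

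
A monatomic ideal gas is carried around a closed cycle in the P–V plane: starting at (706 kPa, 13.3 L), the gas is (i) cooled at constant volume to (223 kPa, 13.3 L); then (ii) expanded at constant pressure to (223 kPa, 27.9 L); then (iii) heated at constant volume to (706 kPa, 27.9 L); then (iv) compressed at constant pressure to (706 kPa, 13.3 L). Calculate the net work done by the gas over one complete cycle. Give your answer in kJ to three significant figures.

Constant-volume legs do no work.
W(ii) = (223)(27.9 − 13.3) = 3256 J; W(iv) = (706)(13.3 − 27.9) = -10308 J.
W_net = 3256 − 10308 = -7052 J (the counter-clockwise enclosed area).

W_net ≈ -7.05 kJ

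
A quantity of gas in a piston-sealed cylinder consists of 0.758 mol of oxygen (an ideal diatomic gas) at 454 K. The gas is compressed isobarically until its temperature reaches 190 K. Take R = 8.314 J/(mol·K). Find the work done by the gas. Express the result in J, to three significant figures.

W ≈ -1660 J

Isobaric: W = P ΔV = nR ΔT.
W = (0.758)(8.314)(190 − 454) = -1664 J.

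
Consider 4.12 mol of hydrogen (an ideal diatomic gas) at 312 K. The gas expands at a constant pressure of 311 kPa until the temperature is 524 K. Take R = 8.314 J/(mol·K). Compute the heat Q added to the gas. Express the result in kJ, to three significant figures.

Q ≈ 25.4 kJ

Isobaric: W = nRΔT = (4.12)(8.314)(212) = 7262 J.
ΔU = nCᵥΔT with Cᵥ = 5R/2: ΔU = (4.12)(20.79)(212) = 18154 J.
Q = ΔU + W = 18154 + 7262 = 25416 J.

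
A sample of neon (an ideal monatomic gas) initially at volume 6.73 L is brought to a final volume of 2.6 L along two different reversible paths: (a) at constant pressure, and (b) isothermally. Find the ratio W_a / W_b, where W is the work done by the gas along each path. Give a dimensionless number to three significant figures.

Path (a) isobaric: W = P₁(V₂ − V₁) → W_a/(P₁V₁) = -0.6137.
Path (b) isothermal: W = P₁V₁ ln(V₂/V₁) → W_b/(P₁V₁) = -0.9511.
W_a / W_b = -0.6137 / -0.9511 = 0.6452.

W_a / W_b ≈ 0.645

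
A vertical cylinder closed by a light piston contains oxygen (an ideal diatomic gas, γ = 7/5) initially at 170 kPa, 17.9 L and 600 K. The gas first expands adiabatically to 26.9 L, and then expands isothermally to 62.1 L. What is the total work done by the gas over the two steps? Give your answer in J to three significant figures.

W_total ≈ 3310 J

Step 1 (adiabatic): W = (P₁V₁ − P₂V₂)/(γ−1) = (3043 − 2585)/0.4 = 1144 J.
After step 1: P = 96.11 kPa, V = 26.9 L, T = 509.8 K.
Step 2 (isothermal): W = P₁V₁ ln(V₂/V₁) = (2585) ln(62.1/26.9) = 2163 J.
W_total = 1144 + 2163 = 3307 J.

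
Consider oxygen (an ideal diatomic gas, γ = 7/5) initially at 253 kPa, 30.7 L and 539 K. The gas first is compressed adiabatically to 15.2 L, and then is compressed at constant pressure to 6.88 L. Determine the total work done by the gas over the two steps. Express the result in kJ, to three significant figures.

Step 1 (adiabatic): W = (P₁V₁ − P₂V₂)/(γ−1) = (7767 − 10289)/0.4 = -6305 J.
After step 1: P = 676.9 kPa, V = 15.2 L, T = 714 K.
Step 2 (isobaric): W = PΔV = (676.9 kPa)(6.88 − 15.2 L) = -5632 J.
W_total = -6305 − 5632 = -11937 J.

W_total ≈ -11.9 kJ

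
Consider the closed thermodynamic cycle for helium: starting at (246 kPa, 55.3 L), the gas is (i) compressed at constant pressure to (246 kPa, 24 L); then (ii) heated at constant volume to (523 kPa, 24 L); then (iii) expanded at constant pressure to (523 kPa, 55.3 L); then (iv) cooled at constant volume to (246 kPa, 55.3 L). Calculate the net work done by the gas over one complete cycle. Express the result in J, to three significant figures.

Constant-volume legs do no work.
W(i) = (246)(24 − 55.3) = -7700 J; W(iii) = (523)(55.3 − 24) = 16370 J.
W_net = -7700 + 16370 = 8670 J (the clockwise enclosed area).

W_net ≈ 8670 J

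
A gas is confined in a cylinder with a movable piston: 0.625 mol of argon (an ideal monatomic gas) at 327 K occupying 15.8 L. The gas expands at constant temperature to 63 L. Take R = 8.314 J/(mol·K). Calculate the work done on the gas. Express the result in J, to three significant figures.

Isothermal: W = nRT ln(V₂/V₁).
W = (0.625)(8.314)(327) × ln(63/15.8)
  = 1699 × 1.383
W_by_gas = 2350 J; work on gas = −W_by = -2350 J.

W ≈ -2350 J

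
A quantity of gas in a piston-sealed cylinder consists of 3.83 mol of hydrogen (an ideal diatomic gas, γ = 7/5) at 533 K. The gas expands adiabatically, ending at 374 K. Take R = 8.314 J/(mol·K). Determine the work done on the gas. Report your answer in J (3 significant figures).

W ≈ -12700 J

Adiabatic ⇒ Q = 0, so W_by = −ΔU = nCᵥ(T₁ − T₂).
Cᵥ = 5R/2 = 20.79 J/(mol·K).
W = (3.83)(20.79)(533 − 374) = 12657 J.
Work on gas = −W_by = -12657 J.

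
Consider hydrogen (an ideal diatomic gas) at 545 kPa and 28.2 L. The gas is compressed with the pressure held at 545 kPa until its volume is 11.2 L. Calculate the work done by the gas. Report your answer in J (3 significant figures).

W ≈ -9260 J

Isobaric: W = P ΔV.
W = (545 kPa)(11.2 − 28.2 L) = (545)(-17) = -9265 J.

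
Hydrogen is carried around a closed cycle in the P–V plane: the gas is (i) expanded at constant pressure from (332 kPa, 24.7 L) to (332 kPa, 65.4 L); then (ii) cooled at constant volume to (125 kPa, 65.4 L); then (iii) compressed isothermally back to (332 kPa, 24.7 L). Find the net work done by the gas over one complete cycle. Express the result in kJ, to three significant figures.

W_net ≈ 5.55 kJ

Leg (i): W = PΔV = (332)(65.4 − 24.7) = 13512 J.
Leg (ii): W = 0.
Leg (iii): W = PᵢVᵢ ln(V_f/Vᵢ) = (8175) ln(24.7/65.4) = -7960 J.
W_net = 13512 − 7960 = 5552 J.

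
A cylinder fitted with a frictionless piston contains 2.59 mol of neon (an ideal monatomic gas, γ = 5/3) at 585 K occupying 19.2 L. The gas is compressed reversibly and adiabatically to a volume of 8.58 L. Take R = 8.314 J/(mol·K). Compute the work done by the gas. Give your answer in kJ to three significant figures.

W ≈ -13.4 kJ

Adiabatic: TV^(γ−1) = const with γ = 5/3.
T₂ = T₁ (V₁/V₂)^(γ−1) = 585 × (19.2/8.58)^0.667 = 585 × 1.711 = 1001 K.
W_by = nCᵥ(T₁ − T₂) = (2.59)(12.47)(585 − 1001) = -13432 J.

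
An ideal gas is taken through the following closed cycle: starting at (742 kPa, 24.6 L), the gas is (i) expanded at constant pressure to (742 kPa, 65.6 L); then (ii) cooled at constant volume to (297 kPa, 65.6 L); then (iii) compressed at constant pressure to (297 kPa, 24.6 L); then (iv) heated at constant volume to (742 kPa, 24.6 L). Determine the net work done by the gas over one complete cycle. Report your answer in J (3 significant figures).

W_net ≈ 18200 J

Constant-volume legs do no work.
W(i) = (742)(65.6 − 24.6) = 30422 J; W(iii) = (297)(24.6 − 65.6) = -12177 J.
W_net = 30422 − 12177 = 18245 J (the clockwise enclosed area).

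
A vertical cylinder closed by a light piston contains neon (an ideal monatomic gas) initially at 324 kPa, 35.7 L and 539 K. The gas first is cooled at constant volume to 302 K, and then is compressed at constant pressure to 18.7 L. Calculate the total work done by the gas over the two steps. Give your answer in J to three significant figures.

Step 1 (isochoric): W = 0 (constant volume).
After step 1: P = 181.5 kPa (V unchanged).
Step 2 (isobaric): W = PΔV = (181.5 kPa)(18.7 − 35.7 L) = -3086 J.
W_total = 0 − 3086 = -3086 J.

W_total ≈ -3090 J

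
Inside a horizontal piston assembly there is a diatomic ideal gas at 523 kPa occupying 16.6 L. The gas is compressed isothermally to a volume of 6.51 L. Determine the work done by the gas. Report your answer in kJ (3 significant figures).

W ≈ -8.13 kJ

Isothermal: W = nRT ln(V₂/V₁) = P₁V₁ ln(V₂/V₁).
P₁V₁ = (523 kPa)(16.6 L) = 8682 J.
W = 8682 × ln(6.51/16.6) = 8682 × -0.9361
W_by_gas = -8127 J.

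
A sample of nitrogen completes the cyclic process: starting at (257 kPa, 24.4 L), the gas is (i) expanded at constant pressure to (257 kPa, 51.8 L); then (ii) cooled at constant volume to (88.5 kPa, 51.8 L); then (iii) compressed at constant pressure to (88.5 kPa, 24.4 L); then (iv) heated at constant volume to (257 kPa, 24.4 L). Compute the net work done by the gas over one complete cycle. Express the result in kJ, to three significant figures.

W_net ≈ 4.62 kJ

Constant-volume legs do no work.
W(i) = (257)(51.8 − 24.4) = 7042 J; W(iii) = (88.5)(24.4 − 51.8) = -2425 J.
W_net = 7042 − 2425 = 4617 J (the clockwise enclosed area).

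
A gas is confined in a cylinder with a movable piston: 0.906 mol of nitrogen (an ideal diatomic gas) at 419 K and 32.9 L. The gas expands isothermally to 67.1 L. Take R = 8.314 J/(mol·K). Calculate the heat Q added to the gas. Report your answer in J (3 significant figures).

Isothermal ⇒ ΔU = 0, so Q = W = nRT ln(V₂/V₁).
Q = (0.906)(8.314)(419) ln(67.1/32.9) = 3156 × 0.7127 = 2249 J.

Q ≈ 2250 J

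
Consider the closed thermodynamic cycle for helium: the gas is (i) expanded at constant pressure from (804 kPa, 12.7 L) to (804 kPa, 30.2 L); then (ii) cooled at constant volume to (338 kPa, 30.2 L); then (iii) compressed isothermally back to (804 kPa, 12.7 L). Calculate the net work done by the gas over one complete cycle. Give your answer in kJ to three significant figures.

W_net ≈ 5.23 kJ

Leg (i): W = PΔV = (804)(30.2 − 12.7) = 14070 J.
Leg (ii): W = 0.
Leg (iii): W = PᵢVᵢ ln(V_f/Vᵢ) = (10208) ln(12.7/30.2) = -8842 J.
W_net = 14070 − 8842 = 5228 J.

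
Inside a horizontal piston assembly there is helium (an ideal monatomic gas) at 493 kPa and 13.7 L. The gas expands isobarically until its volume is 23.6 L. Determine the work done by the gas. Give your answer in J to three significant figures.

W ≈ 4880 J

Isobaric: W = P ΔV.
W = (493 kPa)(23.6 − 13.7 L) = (493)(9.9) = 4881 J.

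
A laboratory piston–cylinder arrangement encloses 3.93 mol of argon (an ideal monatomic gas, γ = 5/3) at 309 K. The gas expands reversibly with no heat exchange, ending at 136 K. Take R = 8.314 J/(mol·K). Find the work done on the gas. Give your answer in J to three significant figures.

W ≈ -8480 J

Adiabatic ⇒ Q = 0, so W_by = −ΔU = nCᵥ(T₁ − T₂).
Cᵥ = 3R/2 = 12.47 J/(mol·K).
W = (3.93)(12.47)(309 − 136) = 8479 J.
Work on gas = −W_by = -8479 J.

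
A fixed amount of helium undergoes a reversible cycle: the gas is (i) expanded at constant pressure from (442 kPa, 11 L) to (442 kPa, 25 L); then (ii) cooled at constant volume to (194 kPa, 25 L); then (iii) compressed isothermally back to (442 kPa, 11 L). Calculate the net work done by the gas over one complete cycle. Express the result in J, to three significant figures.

Leg (i): W = PΔV = (442)(25 − 11) = 6188 J.
Leg (ii): W = 0.
Leg (iii): W = PᵢVᵢ ln(V_f/Vᵢ) = (4850) ln(11/25) = -3982 J.
W_net = 6188 − 3982 = 2206 J.

W_net ≈ 2210 J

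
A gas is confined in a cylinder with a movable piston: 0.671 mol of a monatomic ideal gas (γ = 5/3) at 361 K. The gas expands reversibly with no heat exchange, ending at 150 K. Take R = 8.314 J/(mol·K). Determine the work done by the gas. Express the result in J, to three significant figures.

Adiabatic ⇒ Q = 0, so W_by = −ΔU = nCᵥ(T₁ − T₂).
Cᵥ = 3R/2 = 12.47 J/(mol·K).
W = (0.671)(12.47)(361 − 150) = 1766 J.

W ≈ 1770 J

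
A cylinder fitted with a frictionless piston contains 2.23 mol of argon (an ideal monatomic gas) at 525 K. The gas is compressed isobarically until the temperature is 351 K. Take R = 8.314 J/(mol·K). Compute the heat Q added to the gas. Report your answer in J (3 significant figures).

Isobaric: W = nRΔT = (2.23)(8.314)(-174) = -3226 J.
ΔU = nCᵥΔT with Cᵥ = 3R/2: ΔU = (2.23)(12.47)(-174) = -4839 J.
Q = ΔU + W = -4839 − 3226 = -8065 J.

Q ≈ -8060 J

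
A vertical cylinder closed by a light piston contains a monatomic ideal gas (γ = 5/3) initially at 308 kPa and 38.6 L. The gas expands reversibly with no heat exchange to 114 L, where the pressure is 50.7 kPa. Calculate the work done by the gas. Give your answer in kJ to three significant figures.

Adiabatic: W = (P₁V₁ − P₂V₂)/(γ − 1) with γ = 5/3.
P₁V₁ = 11889 J, P₂V₂ = 5780 J.
W = (11889 − 5780) / 0.6667 = 9164 J.

W ≈ 9.16 kJ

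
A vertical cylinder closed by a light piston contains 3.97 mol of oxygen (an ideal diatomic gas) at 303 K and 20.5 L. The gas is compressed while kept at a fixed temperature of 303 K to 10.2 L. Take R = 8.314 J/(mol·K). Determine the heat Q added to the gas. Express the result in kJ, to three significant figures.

Isothermal ⇒ ΔU = 0, so Q = W = nRT ln(V₂/V₁).
Q = (3.97)(8.314)(303) ln(10.2/20.5) = 10001 × -0.698 = -6981 J.

Q ≈ -6.98 kJ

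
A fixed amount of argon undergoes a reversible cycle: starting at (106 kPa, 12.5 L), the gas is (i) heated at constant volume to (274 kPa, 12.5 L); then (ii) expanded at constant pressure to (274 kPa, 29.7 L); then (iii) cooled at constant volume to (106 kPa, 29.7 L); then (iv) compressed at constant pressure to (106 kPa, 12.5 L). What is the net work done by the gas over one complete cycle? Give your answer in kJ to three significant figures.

W_net ≈ 2.89 kJ

Constant-volume legs do no work.
W(ii) = (274)(29.7 − 12.5) = 4713 J; W(iv) = (106)(12.5 − 29.7) = -1823 J.
W_net = 4713 − 1823 = 2890 J (the clockwise enclosed area).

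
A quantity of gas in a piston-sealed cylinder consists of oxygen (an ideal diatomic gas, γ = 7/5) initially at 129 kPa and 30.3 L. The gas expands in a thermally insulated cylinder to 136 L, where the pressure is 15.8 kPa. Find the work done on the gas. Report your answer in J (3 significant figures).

W ≈ -4400 J

Adiabatic: W = (P₁V₁ − P₂V₂)/(γ − 1) with γ = 7/5.
P₁V₁ = 3909 J, P₂V₂ = 2149 J.
W = (3909 − 2149) / 0.4 = 4400 J.
Work on gas = −W_by = -4400 J.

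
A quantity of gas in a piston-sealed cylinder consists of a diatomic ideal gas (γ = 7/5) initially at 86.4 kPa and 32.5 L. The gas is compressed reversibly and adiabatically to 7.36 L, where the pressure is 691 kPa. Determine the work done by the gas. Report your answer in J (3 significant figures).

Adiabatic: W = (P₁V₁ − P₂V₂)/(γ − 1) with γ = 7/5.
P₁V₁ = 2808 J, P₂V₂ = 5086 J.
W = (2808 − 5086) / 0.4 = -5694 J.

W ≈ -5690 J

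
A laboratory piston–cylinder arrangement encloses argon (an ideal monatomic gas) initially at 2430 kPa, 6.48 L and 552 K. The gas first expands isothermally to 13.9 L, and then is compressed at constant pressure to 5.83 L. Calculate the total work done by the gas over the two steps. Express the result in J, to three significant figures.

Step 1 (isothermal): W = P₁V₁ ln(V₂/V₁) = (15746) ln(13.9/6.48) = 12017 J.
After step 1: P = 1133 kPa, V = 13.9 L, T = 552 K.
Step 2 (isobaric): W = PΔV = (1133 kPa)(5.83 − 13.9 L) = -9142 J.
W_total = 12017 − 9142 = 2875 J.

W_total ≈ 2880 J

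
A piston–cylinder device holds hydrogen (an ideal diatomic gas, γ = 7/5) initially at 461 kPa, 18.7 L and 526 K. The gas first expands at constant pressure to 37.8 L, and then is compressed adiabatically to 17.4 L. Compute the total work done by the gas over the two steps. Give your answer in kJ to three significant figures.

W_total ≈ -7.05 kJ

Step 1 (isobaric): W = PΔV = (461 kPa)(37.8 − 18.7 L) = 8805 J.
After step 1: P = 461 kPa, V = 37.8 L, T = 1063 K.
Step 2 (adiabatic): W = (P₁V₁ − P₂V₂)/(γ−1) = (17426 − 23767)/0.4 = -15852 J.
W_total = 8805 − 15852 = -7047 J.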